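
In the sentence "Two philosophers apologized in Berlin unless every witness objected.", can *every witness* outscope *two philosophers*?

No

The DP *every witness* is contained in the adjunct clause *unless every witness objected*.
Adjunct clauses are scope islands: a quantifier inside an adjunct cannot raise into the matrix clause.
*every witness* > *two philosophers* would require crossing that boundary, which is illicit.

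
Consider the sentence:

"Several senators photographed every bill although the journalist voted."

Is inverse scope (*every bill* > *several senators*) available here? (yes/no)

Neither queried DP is inside the adjunct, so the adjunct-island constraint does not apply.
No island intervenes, so both surface and inverse scope are derivable.
Both orderings are possible: *several senators* > *every bill* and *every bill* > *several senators*.

Yes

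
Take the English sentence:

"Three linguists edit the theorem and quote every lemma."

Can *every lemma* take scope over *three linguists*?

No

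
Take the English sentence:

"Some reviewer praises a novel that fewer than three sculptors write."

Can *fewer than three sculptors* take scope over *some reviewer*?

*fewer than three sculptors* occurs within the relative clause *that fewer than three sculptors write* modifying *a novel*.
Relative clauses block scope extraction: QR cannot target a position outside the modified NP.
There is no licit LF on which *fewer than three sculptors* c-commands *some reviewer*.

No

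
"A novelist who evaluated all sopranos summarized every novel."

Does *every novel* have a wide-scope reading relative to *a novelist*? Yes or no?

Yes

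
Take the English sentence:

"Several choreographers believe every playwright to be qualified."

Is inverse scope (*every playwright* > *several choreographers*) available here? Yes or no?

Yes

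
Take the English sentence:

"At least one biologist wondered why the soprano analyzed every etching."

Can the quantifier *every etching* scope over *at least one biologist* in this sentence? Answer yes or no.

The DP *every etching* is contained in the embedded question *why the soprano analyzed every etching*.
An indirect question is a wh-island; the filled [Spec,CP] blocks QR across the CP edge.
There is no licit LF on which *every etching* c-commands *at least one biologist*.

No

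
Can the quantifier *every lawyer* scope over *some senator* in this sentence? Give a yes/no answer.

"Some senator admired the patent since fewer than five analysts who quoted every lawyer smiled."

The DP *every lawyer* is contained in the relative clause *who quoted every lawyer*, which is itself inside the adjunct *since fewer than five analysts who quoted every lawyer smiled*.
Two island boundaries intervene — the relative clause and the adjunct. Either alone would block QR.
So the wide-scope reading for *every lawyer* is blocked.
(Only the surface reading survives: one fixed senator with respect to all the relevant lawyers.)

No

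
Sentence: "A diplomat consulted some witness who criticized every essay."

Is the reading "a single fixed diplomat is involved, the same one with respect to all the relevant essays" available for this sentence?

This is the *a diplomat* > *every essay* reading.
That is the surface-scope ordering, which is always one of the available readings — island constraints only ever restrict inverse scope.

Yes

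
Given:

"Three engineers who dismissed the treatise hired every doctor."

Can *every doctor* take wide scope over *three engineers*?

The relative clause *who dismissed the treatise* modifies *three engineers*, but *every doctor* is not inside that relative clause — it is an argument of the matrix verb.
QR within a single clause is free, so the lower quantifier may take scope over the higher one.
The sentence is scopally ambiguous between *three engineers* > *every doctor* and *every doctor* > *three engineers*.

Yes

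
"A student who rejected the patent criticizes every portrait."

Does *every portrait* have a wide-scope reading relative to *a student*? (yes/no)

Yes

*every portrait* is a matrix argument; only *a student* is modified by the relative clause *who rejected the patent*, so the RC island is irrelevant to the target quantifier.
No island intervenes, so both surface and inverse scope are derivable.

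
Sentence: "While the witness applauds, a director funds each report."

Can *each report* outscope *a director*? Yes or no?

Neither queried DP is inside the adjunct, so the adjunct-island constraint does not apply.
Nothing blocks QR of the lower DP to a position above the higher one, so inverse scope is available.
The sentence is scopally ambiguous between *a director* > *each report* and *each report* > *a director*.

Yes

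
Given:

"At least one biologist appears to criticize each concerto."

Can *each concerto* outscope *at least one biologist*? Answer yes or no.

Raising constructions are monoclausal for scope purposes; *each concerto* is not separated from *at least one biologist* by any island.
Nothing blocks QR of the lower DP to a position above the higher one, so inverse scope is available.
The sentence is scopally ambiguous between *at least one biologist* > *each concerto* and *each concerto* > *at least one biologist*.

Yes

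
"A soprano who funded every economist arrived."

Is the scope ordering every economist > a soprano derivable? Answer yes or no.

No

Structurally, *every economist* is inside the relative clause *who funded every economist*.
Relative clauses are scope islands: a quantifier cannot QR out of a relative clause to take scope in the matrix clause.
So the wide-scope reading for *every economist* is blocked.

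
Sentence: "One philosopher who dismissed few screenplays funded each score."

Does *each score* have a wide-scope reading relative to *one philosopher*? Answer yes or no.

Although the sentence contains a relative clause (*who dismissed few screenplays*), *each score* is outside it, in the matrix VP.
Nothing blocks QR of the lower DP to a position above the higher one, so inverse scope is available.
The sentence is scopally ambiguous between *one philosopher* > *each score* and *each score* > *one philosopher*.

Yes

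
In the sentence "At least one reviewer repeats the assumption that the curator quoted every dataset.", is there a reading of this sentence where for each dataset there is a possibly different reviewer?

No

The described interpretation is the *every dataset* > *at least one reviewer* scoping.
*every dataset* occurs within the complex NP *the assumption that the curator quoted every dataset*.
Since the clause is the complement of a nominal head, the CNPC blocks scope extraction.
So *every dataset* cannot raise to a position above *at least one reviewer*.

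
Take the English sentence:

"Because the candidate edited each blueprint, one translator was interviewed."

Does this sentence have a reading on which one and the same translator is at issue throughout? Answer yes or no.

Yes

The described interpretation is the *one translator* > *each blueprint* scoping.
Nothing needs to raise out of an island for *one translator* > *each blueprint*: *one translator* takes scope from its matrix position over the clause containing *each blueprint*.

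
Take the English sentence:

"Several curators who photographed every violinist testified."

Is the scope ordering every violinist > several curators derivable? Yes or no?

No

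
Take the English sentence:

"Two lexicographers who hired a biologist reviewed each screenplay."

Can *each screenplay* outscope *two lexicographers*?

*each screenplay* sits in the matrix clause, not in the relative clause on *two lexicographers*.
Since no island is crossed, the inverse ordering is licensed alongside surface scope.

Yes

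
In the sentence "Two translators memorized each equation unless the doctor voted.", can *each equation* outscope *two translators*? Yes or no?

*each equation* is a matrix argument; the adjunct is an island but the target quantifier is outside it.
With no island boundary between them, the object can take inverse scope over the subject via ordinary QR within the clause.

Yes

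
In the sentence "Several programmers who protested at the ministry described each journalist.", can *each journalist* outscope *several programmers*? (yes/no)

The RC *who protested at the ministry* is an island, but *each journalist* is not inside it — it is the matrix object, a clausemate of *several programmers*.
Clause-internal QR can adjoin the lower DP above the subject, yielding the inverse reading.
So *each journalist* > *several programmers* is among the available readings.

Yes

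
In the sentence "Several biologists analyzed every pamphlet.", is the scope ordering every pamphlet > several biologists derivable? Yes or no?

*several biologists* and *every pamphlet* are co-arguments of the matrix verb, with nothing but a clause-internal boundary between them.
Ordinary QR to a clause-peripheral position gives the wide-scope LF for the lower DP.

Yes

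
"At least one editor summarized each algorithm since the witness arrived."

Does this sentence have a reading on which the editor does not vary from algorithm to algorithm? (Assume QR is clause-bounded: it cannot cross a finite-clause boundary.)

Yes

The paraphrase describes the scope ordering *at least one editor* > *each algorithm*.
That is the surface-scope ordering, which is always one of the available readings — island constraints only ever restrict inverse scope.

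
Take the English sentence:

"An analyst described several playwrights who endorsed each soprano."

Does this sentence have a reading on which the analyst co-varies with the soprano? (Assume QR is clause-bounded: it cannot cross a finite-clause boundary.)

No

This is the *each soprano* > *an analyst* reading.
The DP *each soprano* is contained in the relative clause *who endorsed each soprano* modifying *several playwrights*.
QR out of a relative clause is ruled out by the relative-clause island constraint.
So *each soprano* cannot raise high enough to outscope *an analyst*; only the surface ordering *an analyst* > *each soprano* is available.
(Only the surface reading survives: one fixed analyst with respect to all the relevant sopranos.)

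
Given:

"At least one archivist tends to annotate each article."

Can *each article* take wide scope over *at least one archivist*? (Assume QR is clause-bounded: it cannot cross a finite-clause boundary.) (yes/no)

Yes

The matrix predicate is a raising verb, whose infinitival complement is not a scope island — *each article* can QR into the matrix clause.
No island intervenes, so both surface and inverse scope are derivable.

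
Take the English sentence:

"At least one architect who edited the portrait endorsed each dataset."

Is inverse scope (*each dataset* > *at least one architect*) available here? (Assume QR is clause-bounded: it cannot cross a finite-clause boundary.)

Although the sentence contains a relative clause (*who edited the portrait*), *each dataset* is outside it, in the matrix VP.
Since no island is crossed, the inverse ordering is licensed alongside surface scope.
The sentence is scopally ambiguous between *at least one architect* > *each dataset* and *each dataset* > *at least one architect*.

Yes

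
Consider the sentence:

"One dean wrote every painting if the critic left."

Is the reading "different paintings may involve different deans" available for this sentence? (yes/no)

This is the *every painting* > *one dean* reading.
*every painting* is a matrix argument; the adjunct is an island but the target quantifier is outside it.
No island intervenes, so both surface and inverse scope are derivable.

Yes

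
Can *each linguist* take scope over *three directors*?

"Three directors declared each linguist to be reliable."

*each linguist* is the subject of an ECM infinitive — the infinitival complement of an ECM verb is not a scope island, so *each linguist* can raise into the matrix clause.
Nothing blocks QR of the lower DP to a position above the higher one, so inverse scope is available.
So *each linguist* > *three directors* is among the available readings.

Yes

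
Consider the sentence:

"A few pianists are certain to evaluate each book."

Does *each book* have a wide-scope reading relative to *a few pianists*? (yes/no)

*each book* is inside a raising infinitive, which is transparent to QR (no CP barrier), so it behaves as a matrix argument.
QR within a single clause is free, so the lower quantifier may take scope over the higher one.

Yes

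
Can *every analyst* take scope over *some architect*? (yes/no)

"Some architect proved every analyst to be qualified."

ECM infinitives lack a CP barrier, so *every analyst* can QR over the matrix subject *some architect*.
Since no island is crossed, the inverse ordering is licensed alongside surface scope.

Yes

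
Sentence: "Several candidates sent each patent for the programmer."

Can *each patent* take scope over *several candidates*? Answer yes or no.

Yes

*several candidates* and *each patent* are co-arguments of the matrix verb, with nothing but a clause-internal boundary between them.
With no island boundary between them, the object can take inverse scope over the subject via ordinary QR within the clause.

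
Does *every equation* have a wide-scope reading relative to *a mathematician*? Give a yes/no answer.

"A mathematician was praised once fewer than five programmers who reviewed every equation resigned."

*every equation* sits inside the relative clause *who reviewed every equation*, which is itself inside the adjunct *once fewer than five programmers who reviewed every equation resigned*.
Both the relative clause and the enclosing adjunct are scope islands; QR cannot cross either.
The inverse ordering *every equation* > *a mathematician* is therefore underivable.
(Only the surface reading survives: one fixed mathematician with respect to all the relevant equations.)

No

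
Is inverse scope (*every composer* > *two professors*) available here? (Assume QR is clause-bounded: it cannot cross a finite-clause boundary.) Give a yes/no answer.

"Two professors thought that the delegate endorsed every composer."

No

The target quantifier *every composer* is part of the finite complement clause *that the delegate endorsed every composer*.
Finite CP is the ceiling for QR here, by assumption.
So *every composer* cannot raise high enough to outscope *two professors*; only the surface ordering *two professors* > *every composer* is available.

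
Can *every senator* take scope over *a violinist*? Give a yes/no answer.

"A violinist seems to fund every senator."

Raising constructions are monoclausal for scope purposes; *every senator* is not separated from *a violinist* by any island.
Clause-internal QR can adjoin the lower DP above the subject, yielding the inverse reading.
So *every senator* > *a violinist* is among the available readings.

Yes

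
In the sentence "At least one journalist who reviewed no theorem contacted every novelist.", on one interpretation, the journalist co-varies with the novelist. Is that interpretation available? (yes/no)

Yes

That reading corresponds to *every novelist* > *at least one journalist*.
*every novelist* is a matrix argument; only *at least one journalist* is modified by the relative clause *who reviewed no theorem*, so the RC island is irrelevant to the target quantifier.
Ordinary QR to a clause-peripheral position gives the wide-scope LF for the lower DP.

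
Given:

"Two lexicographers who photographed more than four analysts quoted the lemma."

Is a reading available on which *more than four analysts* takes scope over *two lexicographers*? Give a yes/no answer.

No

Structurally, *more than four analysts* is inside the relative clause *who photographed more than four analysts*.
Quantifiers inside a relative clause are trapped there; the RC boundary blocks QR.
*more than four analysts* is confined to the island and cannot take scope over *two lexicographers*.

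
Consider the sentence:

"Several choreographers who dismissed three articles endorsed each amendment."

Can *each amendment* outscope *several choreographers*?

Yes

*each amendment* sits in the matrix clause, not in the relative clause on *several choreographers*.
Nothing blocks QR of the lower DP to a position above the higher one, so inverse scope is available.
So *each amendment* > *several choreographers* is among the available readings.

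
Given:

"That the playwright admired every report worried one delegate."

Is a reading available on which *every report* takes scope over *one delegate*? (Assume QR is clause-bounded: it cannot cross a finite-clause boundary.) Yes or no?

No

*every report* sits inside the sentential subject *that the playwright admired every report*.
Clausal subjects are scope islands; QR from inside the subject into the matrix is barred.
There is no licit LF on which *every report* c-commands *one delegate*.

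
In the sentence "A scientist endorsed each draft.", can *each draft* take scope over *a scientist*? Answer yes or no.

Yes

*each draft* and *a scientist* are in the same minimal clause.
Clause-internal QR can adjoin the lower DP above the subject, yielding the inverse reading.
The sentence is scopally ambiguous between *a scientist* > *each draft* and *each draft* > *a scientist*.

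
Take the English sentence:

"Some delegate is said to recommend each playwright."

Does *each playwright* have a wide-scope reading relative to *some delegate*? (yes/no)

*each playwright* is inside a raising infinitive, which is transparent to QR (no CP barrier), so it behaves as a matrix argument.
With no island boundary between them, the object can take inverse scope over the subject via ordinary QR within the clause.

Yes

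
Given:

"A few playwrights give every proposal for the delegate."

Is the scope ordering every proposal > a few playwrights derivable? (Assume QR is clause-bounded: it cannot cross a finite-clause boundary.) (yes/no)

Yes

Both DPs are arguments of the same predicate; there is no clause or island boundary between them.
No island intervenes, so both surface and inverse scope are derivable.
Both orderings are possible: *a few playwrights* > *every proposal* and *every proposal* > *a few playwrights*.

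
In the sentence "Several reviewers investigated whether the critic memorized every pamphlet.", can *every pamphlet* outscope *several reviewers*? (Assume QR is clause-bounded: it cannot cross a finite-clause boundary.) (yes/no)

No

Structurally, *every pamphlet* is inside the embedded question *whether the critic memorized every pamphlet*.
QR across an interrogative CP boundary is ruled out as a wh-island violation.
There is no licit LF on which *every pamphlet* c-commands *several reviewers*.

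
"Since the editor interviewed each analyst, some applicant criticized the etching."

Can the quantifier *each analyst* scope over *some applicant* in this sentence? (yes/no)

No

*each analyst* sits inside the adjunct clause *since the editor interviewed each analyst*.
Adverbial clauses are not L-marked, so they are barriers for QR — the quantifier cannot escape the adjunct.
So *each analyst* cannot raise to a position above *some applicant*.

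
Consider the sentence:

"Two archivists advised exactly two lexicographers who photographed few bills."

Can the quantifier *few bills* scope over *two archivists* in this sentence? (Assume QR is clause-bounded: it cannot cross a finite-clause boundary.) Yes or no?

*few bills* occurs within the relative clause *who photographed few bills* modifying *exactly two lexicographers*.
Relative clauses are scope islands: a quantifier cannot QR out of a relative clause to take scope in the matrix clause.
So *few bills* cannot raise to a position above *two archivists*.

No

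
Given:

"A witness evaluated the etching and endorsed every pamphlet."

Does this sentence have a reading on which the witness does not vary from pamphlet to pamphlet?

That reading corresponds to *a witness* > *every pamphlet*.
Surface scope (*a witness* > *every pamphlet*) is always derivable; islands only block QR, not in-situ interpretation.

Yes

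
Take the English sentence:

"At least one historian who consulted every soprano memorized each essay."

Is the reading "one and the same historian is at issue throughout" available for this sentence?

Yes

The described interpretation is the *at least one historian* > *each essay* scoping.
That is the surface-scope ordering, which is always one of the available readings — island constraints only ever restrict inverse scope.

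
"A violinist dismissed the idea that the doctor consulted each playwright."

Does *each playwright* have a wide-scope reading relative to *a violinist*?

No

Structurally, *each playwright* is inside the complex NP *the idea that the doctor consulted each playwright*.
The Complex NP Constraint bars QR out of the complement clause of a noun.
There is no licit LF on which *each playwright* c-commands *a violinist*.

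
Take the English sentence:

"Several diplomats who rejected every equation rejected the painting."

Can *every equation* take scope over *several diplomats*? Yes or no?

No

The target quantifier *every equation* is part of the relative clause *who rejected every equation*.
QR out of a relative clause is ruled out by the relative-clause island constraint.
So the wide-scope reading for *every equation* is blocked.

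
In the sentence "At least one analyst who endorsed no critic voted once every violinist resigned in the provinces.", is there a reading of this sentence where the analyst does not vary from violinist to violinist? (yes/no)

Yes

This is the *at least one analyst* > *every violinist* reading.
That is the surface-scope ordering, which is always one of the available readings — island constraints only ever restrict inverse scope.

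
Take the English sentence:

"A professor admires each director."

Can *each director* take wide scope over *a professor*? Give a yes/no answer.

Yes

*each director* is the matrix object and *a professor* the matrix subject; the two are clausemates.
Since no island is crossed, the inverse ordering is licensed alongside surface scope.
The sentence is scopally ambiguous between *a professor* > *each director* and *each director* > *a professor*.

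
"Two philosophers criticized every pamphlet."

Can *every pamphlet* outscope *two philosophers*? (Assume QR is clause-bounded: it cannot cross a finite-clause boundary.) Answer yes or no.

*two philosophers* and *every pamphlet* are co-arguments of the matrix verb, with nothing but a clause-internal boundary between them.
Since no island is crossed, the inverse ordering is licensed alongside surface scope.
Both orderings are possible: *two philosophers* > *every pamphlet* and *every pamphlet* > *two philosophers*.

Yes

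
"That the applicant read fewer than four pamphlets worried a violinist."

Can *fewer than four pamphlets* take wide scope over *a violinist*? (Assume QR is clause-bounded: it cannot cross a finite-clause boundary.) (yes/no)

*fewer than four pamphlets* is embedded in the sentential subject *that the applicant read fewer than four pamphlets*.
Clausal subjects are scope islands; QR from inside the subject into the matrix is barred.
*fewer than four pamphlets* > *a violinist* would require crossing that boundary, which is illicit.

No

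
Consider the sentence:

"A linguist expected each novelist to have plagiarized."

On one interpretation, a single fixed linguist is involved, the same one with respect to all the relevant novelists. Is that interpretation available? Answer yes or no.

The paraphrase describes the scope ordering *a linguist* > *each novelist*.
Nothing needs to raise for *a linguist* > *each novelist*, so no island constraint is at stake.

Yes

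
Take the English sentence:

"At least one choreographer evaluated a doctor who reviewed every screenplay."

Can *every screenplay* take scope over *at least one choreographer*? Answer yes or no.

No

*every screenplay* is embedded in the relative clause *who reviewed every screenplay* modifying *a doctor*.
QR out of a relative clause is ruled out by the relative-clause island constraint.
So the wide-scope reading for *every screenplay* is blocked.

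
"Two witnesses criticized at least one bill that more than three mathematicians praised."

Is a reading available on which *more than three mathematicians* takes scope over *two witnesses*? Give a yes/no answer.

No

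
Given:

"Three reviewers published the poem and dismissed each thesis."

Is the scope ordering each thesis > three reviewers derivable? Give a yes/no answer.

No

*each thesis* is embedded in one conjunct of the coordinate structure (*dismissed each thesis*).
QR out of a conjunct would have to apply non-ATB, which the CSC forbids.
There is no licit LF on which *each thesis* c-commands *three reviewers*.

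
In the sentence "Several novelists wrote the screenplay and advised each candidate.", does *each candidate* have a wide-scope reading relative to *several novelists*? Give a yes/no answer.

*each candidate* occurs within one conjunct of the coordinate structure (*advised each candidate*).
The Coordinate Structure Constraint blocks movement (including QR) out of a single conjunct.
So *each candidate* cannot raise high enough to outscope *several novelists*; only the surface ordering *several novelists* > *each candidate* is available.

No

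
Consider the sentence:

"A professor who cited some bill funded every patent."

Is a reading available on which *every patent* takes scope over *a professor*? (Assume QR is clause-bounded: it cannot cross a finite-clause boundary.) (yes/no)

*every patent* is a matrix argument; only *a professor* is modified by the relative clause *who cited some bill*, so the RC island is irrelevant to the target quantifier.
No island intervenes, so both surface and inverse scope are derivable.

Yes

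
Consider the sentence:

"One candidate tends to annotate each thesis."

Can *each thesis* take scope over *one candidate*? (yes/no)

Yes

Infinitival complements of raising predicates do not block QR; *each thesis* and *one candidate* are effectively clausemates.
QR within a single clause is free, so the lower quantifier may take scope over the higher one.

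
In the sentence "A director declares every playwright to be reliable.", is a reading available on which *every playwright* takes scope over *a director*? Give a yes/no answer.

This is an ECM construction: *every playwright* is the infinitival subject, Case-marked by the matrix verb, and the infinitive is transparent for QR.
No island intervenes, so both surface and inverse scope are derivable.

Yes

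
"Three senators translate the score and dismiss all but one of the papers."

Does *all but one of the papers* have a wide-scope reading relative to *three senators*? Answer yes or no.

The target quantifier *all but one of the papers* is part of one conjunct of the coordinate structure (*dismiss all but one of the papers*).
QR out of a conjunct would have to apply non-ATB, which the CSC forbids.
There is no licit LF on which *all but one of the papers* c-commands *three senators*.

No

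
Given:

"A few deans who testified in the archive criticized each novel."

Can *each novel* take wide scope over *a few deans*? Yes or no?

Yes

The relative clause *who testified in the archive* modifies *a few deans*, but *each novel* is not inside that relative clause — it is an argument of the matrix verb.
QR within a single clause is free, so the lower quantifier may take scope over the higher one.
Both orderings are possible: *a few deans* > *each novel* and *each novel* > *a few deans*.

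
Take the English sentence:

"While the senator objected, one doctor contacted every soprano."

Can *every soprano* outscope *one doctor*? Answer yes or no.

The adjunct island is irrelevant here — *every soprano* and *one doctor* are both in the matrix clause.
With no island boundary between them, the object can take inverse scope over the subject via ordinary QR within the clause.

Yes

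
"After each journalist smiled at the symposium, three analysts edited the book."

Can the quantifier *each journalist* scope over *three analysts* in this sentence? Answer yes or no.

No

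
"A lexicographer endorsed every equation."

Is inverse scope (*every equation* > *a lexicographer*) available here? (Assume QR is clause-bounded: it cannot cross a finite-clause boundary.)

Yes

*every equation* is the matrix object and *a lexicographer* the matrix subject; the two are clausemates.
Nothing blocks QR of the lower DP to a position above the higher one, so inverse scope is available.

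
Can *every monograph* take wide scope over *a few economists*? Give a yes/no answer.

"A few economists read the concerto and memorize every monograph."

Structurally, *every monograph* is inside one conjunct of the coordinate structure (*memorize every monograph*).
QR out of a conjunct would have to apply non-ATB, which the CSC forbids.
So the wide-scope reading for *every monograph* is blocked.

No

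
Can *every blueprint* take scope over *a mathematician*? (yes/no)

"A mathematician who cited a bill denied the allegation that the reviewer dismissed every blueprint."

*every blueprint* sits inside the complex NP *the allegation that the reviewer dismissed every blueprint*.
The complex NP is opaque for QR — the quantifier is frozen inside the noun's complement.
So *every blueprint* cannot raise to a position above *a mathematician*.

No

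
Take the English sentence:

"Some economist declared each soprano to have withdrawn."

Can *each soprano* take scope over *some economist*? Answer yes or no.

Yes

This is an ECM construction: *each soprano* is the infinitival subject, Case-marked by the matrix verb, and the infinitive is transparent for QR.
Nothing blocks QR of the lower DP to a position above the higher one, so inverse scope is available.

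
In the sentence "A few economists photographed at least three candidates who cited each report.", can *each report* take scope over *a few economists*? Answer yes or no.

No

*each report* occurs within the relative clause *who cited each report* modifying *at least three candidates*.
QR out of a relative clause is ruled out by the relative-clause island constraint.
There is no licit LF on which *each report* c-commands *a few economists*.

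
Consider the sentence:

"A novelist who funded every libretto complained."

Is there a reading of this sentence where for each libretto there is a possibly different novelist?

That reading corresponds to *every libretto* > *a novelist*.
Structurally, *every libretto* is inside the relative clause *who funded every libretto*.
Relative clauses block scope extraction: QR cannot target a position outside the modified NP.
The inverse ordering *every libretto* > *a novelist* is therefore underivable.

No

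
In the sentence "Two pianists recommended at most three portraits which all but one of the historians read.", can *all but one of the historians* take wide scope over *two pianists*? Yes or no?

No

Structurally, *all but one of the historians* is inside the relative clause *which all but one of the historians read* modifying *at most three portraits*.
Relative clauses are scope islands: a quantifier cannot QR out of a relative clause to take scope in the matrix clause.
*all but one of the historians* > *two pianists* would require crossing that boundary, which is illicit.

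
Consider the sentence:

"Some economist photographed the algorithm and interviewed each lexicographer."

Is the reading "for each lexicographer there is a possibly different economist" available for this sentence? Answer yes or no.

This is the *each lexicographer* > *some economist* reading.
The DP *each lexicographer* is contained in one conjunct of the coordinate structure (*interviewed each lexicographer*).
Asymmetric QR out of one conjunct violates the Coordinate Structure Constraint.
So *each lexicographer* cannot raise high enough to outscope *some economist*; only the surface ordering *some economist* > *each lexicographer* is available.

No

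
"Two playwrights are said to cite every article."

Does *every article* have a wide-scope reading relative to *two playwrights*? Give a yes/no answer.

Yes

*every article* is the object of the infinitival complement of a raising predicate; raising infinitives are transparent for QR, so the two DPs are in effect clausemates.
QR within a single clause is free, so the lower quantifier may take scope over the higher one.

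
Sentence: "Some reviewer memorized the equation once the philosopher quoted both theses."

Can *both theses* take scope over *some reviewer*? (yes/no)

No

*both theses* sits inside the adjunct clause *once the philosopher quoted both theses*.
Since the clause is an adjunct (not a complement), the Adjunct Condition blocks QR across its edge.
So *both theses* cannot raise high enough to outscope *some reviewer*; only the surface ordering *some reviewer* > *both theses* is available.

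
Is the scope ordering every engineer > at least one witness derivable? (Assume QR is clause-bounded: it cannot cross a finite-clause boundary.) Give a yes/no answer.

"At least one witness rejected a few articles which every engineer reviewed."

No

*every engineer* is embedded in the relative clause *which every engineer reviewed* modifying *a few articles*.
A relative clause is a scope island — quantifier raising cannot cross its boundary.
So *every engineer* cannot raise to a position above *at least one witness*.
(Only the surface reading survives: one fixed witness with respect to all the relevant engineers.)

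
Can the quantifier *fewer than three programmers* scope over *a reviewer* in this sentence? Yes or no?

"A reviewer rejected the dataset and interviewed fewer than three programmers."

*fewer than three programmers* is embedded in one conjunct of the coordinate structure (*interviewed fewer than three programmers*).
A quantifier cannot raise out of one conjunct of a coordination across the whole coordinate structure — the CSC applies to QR.
So *fewer than three programmers* cannot raise high enough to outscope *a reviewer*; only the surface ordering *a reviewer* > *fewer than three programmers* is available.
(Only the surface reading survives: one fixed reviewer with respect to all the relevant programmers.)

No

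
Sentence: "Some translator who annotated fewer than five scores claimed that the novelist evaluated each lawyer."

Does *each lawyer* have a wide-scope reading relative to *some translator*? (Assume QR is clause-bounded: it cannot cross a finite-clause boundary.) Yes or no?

The DP *each lawyer* is contained in the finite complement clause *that the novelist evaluated each lawyer*.
Under clause-bounded QR, a quantifier in an embedded finite clause cannot raise into the matrix clause.
So the wide-scope reading for *each lawyer* is blocked.

No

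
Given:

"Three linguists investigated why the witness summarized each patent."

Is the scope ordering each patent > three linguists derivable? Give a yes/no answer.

No

The DP *each patent* is contained in the embedded question *why the witness summarized each patent*.
QR across an interrogative CP boundary is ruled out as a wh-island violation.
Hence only narrow scope for *each patent* (under *three linguists*) survives.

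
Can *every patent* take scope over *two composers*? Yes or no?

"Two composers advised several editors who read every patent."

*every patent* sits inside the relative clause *who read every patent* modifying *several editors*.
A relative clause is a scope island — quantifier raising cannot cross its boundary.
So the wide-scope reading for *every patent* is blocked.

No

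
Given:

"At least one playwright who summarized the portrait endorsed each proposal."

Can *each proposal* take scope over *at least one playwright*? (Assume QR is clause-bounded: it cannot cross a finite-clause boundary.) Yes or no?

The RC *who summarized the portrait* is an island, but *each proposal* is not inside it — it is the matrix object, a clausemate of *at least one playwright*.
Clause-internal QR can adjoin the lower DP above the subject, yielding the inverse reading.

Yes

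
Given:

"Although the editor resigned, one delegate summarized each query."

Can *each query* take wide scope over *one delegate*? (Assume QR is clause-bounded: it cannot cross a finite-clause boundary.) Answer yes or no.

*each query* is a matrix argument; the adjunct is an island but the target quantifier is outside it.
Ordinary QR to a clause-peripheral position gives the wide-scope LF for the lower DP.

Yes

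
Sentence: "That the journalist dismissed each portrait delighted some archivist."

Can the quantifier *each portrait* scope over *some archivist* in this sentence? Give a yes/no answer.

No

The DP *each portrait* is contained in the sentential subject *that the journalist dismissed each portrait*.
The Sentential Subject Constraint rules out raising the quantifier out of the that-clause subject.
So *each portrait* cannot raise to a position above *some archivist*.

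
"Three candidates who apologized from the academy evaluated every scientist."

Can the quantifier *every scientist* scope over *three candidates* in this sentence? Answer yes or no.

Yes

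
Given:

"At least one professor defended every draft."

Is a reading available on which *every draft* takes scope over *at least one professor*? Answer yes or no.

Yes

*at least one professor* and *every draft* are co-arguments of the matrix verb, with nothing but a clause-internal boundary between them.
Ordinary QR to a clause-peripheral position gives the wide-scope LF for the lower DP.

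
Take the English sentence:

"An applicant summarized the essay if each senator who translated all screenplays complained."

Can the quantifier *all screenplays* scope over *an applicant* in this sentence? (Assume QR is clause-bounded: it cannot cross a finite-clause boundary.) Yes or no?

No

*all screenplays* is embedded in the relative clause *who translated all screenplays*, which is itself inside the adjunct *if each senator who translated all screenplays complained*.
The quantifier would have to escape first the RC and then the adjunct — two independent island violations.
*all screenplays* > *an applicant* would require crossing that boundary, which is illicit.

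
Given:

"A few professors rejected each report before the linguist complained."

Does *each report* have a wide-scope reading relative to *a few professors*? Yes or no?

The adjunct clause does not contain *each report*, which is the matrix object.
Nothing blocks QR of the lower DP to a position above the higher one, so inverse scope is available.
Both orderings are possible: *a few professors* > *each report* and *each report* > *a few professors*.

Yes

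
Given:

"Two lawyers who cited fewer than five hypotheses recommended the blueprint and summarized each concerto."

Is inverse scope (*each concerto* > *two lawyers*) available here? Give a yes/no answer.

*each concerto* is embedded in one conjunct of the coordinate structure (*summarized each concerto*).
Asymmetric QR out of one conjunct violates the Coordinate Structure Constraint.
So *each concerto* cannot raise high enough to outscope *two lawyers*; only the surface ordering *two lawyers* > *each concerto* is available.

No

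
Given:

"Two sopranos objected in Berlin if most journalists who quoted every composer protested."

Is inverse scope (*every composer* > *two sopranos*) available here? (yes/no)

No

Structurally, *every composer* is inside the relative clause *who quoted every composer*, which is itself inside the adjunct *if most journalists who quoted every composer protested*.
Two island boundaries intervene — the relative clause and the adjunct. Either alone would block QR.
*every composer* > *two sopranos* would require crossing that boundary, which is illicit.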